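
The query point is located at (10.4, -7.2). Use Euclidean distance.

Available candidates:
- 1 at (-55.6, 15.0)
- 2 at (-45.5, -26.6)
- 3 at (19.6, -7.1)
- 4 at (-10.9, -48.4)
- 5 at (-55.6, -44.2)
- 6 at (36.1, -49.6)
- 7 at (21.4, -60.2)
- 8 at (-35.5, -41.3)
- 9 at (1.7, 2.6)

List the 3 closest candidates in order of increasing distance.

Distances from (10.4, -7.2):
1: √((-66.0)² + (22.2)²) = √(4356.000 + 492.840) = 69.6
2: √((-55.9)² + (-19.4)²) = √(3124.810 + 376.360) = 59.2
3: √((9.2)² + (0.1)²) = √(84.640 + 0.010) = 9.2
4: √((-21.3)² + (-41.2)²) = √(453.690 + 1697.440) = 46.4
5: √((-66.0)² + (-37.0)²) = √(4356.000 + 1369.000) = 75.7
6: √((25.7)² + (-42.4)²) = √(660.490 + 1797.760) = 49.6
7: √((11.0)² + (-53.0)²) = √(121.000 + 2809.000) = 54.1
8: √((-45.9)² + (-34.1)²) = √(2106.810 + 1162.810) = 57.2
9: √((-8.7)² + (9.8)²) = √(75.690 + 96.040) = 13.1
Sorted: 3 (9.2) < 9 (13.1) < 4 (46.4) < 6 (49.6) < 7 (54.1) < …

3, 9, 4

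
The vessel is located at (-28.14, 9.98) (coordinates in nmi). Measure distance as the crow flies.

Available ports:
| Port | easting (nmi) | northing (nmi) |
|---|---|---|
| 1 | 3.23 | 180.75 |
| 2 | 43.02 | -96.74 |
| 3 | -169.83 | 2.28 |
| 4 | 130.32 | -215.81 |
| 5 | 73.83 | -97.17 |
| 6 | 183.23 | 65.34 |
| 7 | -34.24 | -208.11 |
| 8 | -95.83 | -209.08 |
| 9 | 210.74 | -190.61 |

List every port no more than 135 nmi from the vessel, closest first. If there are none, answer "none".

2

Distances from (-28.14, 9.98):
1: √((31.37)² + (170.77)²) = √(984.0769 + 29162.3929) = 173.63 nmi
2: √((71.16)² + (-106.72)²) = √(5063.7456 + 11389.1584) = 128.27 nmi
3: √((-141.69)² + (-7.70)²) = √(20076.0561 + 59.2900) = 141.90 nmi
4: √((158.46)² + (-225.79)²) = √(25109.5716 + 50981.1241) = 275.85 nmi
5: √((101.97)² + (-107.15)²) = √(10397.8809 + 11481.1225) = 147.92 nmi
6: √((211.37)² + (55.36)²) = √(44677.2769 + 3064.7296) = 218.50 nmi
7: √((-6.10)² + (-218.09)²) = √(37.2100 + 47563.2481) = 218.18 nmi
8: √((-67.69)² + (-219.06)²) = √(4581.9361 + 47987.2836) = 229.28 nmi
9: √((238.88)² + (-200.59)²) = √(57063.6544 + 40236.3481) = 311.93 nmi
Threshold 135 nmi: 2 (128.27 nmi) is within range.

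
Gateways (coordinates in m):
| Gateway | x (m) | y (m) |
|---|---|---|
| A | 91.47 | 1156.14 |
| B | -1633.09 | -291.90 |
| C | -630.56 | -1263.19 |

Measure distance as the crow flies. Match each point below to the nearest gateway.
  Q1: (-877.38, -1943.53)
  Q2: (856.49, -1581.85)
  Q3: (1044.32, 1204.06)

Q1→C; Q2→C; Q3→A

Q1 at (-877.38, -1943.53):
  A: 3247.56 m
  B: 1816.31 m
  C: 723.73 m
  → nearest: C (723.73 m)
Q2 at (856.49, -1581.85):
  A: 2842.86 m
  B: 2803.92 m
  C: 1520.81 m
  → nearest: C (1520.81 m)
Q3 at (1044.32, 1204.06):
  A: 954.05 m
  B: 3066.99 m
  C: 2982.04 m
  → nearest: A (954.05 m)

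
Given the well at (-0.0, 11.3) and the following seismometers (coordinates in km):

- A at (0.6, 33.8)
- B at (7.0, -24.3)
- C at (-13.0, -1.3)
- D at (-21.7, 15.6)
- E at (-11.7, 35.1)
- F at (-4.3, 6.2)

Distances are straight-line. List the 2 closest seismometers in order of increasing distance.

Distances from (-0.0, 11.3):
A: √((0.6)² + (22.5)²) = √(0.360 + 506.250) = 22.5 km
B: √((7.0)² + (-35.6)²) = √(49.000 + 1267.360) = 36.3 km
C: √((-13.0)² + (-12.6)²) = √(169.000 + 158.760) = 18.1 km
D: √((-21.7)² + (4.3)²) = √(470.890 + 18.490) = 22.1 km
E: √((-11.7)² + (23.8)²) = √(136.890 + 566.440) = 26.5 km
F: √((-4.3)² + (-5.1)²) = √(18.490 + 26.010) = 6.7 km
Sorted: F (6.7 km) < C (18.1 km) < D (22.1 km) < A (22.5 km) < …

F, C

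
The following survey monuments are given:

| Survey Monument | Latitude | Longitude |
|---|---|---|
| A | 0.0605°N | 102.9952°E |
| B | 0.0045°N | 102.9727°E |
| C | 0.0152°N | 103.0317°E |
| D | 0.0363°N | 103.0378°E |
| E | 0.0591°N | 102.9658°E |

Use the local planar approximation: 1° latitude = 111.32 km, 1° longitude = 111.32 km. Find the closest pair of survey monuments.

Pairwise distances:
C–D: √((0.0211·111.32)² + (0.0061·111.32)²) = √(5.517106 + 0.461112) = 2.4450 km
A–E: √((-0.0014·111.32)² + (-0.0294·111.32)²) = √(0.024289 + 10.711272) = 3.2765 km
A–D: √((-0.0242·111.32)² + (0.0426·111.32)²) = √(7.257334 + 22.488764) = 5.4540 km
B–E: √((0.0546·111.32)² + (-0.0069·111.32)²) = √(36.942959 + 0.589990) = 6.1264 km
A–C: √((-0.0453·111.32)² + (0.0365·111.32)²) = √(25.429791 + 16.509432) = 6.4760 km
B–C: √((0.0107·111.32)² + (0.0590·111.32)²) = √(1.418776 + 43.137048) = 6.6750 km
A–B: √((-0.0560·111.32)² + (-0.0225·111.32)²) = √(38.861759 + 6.273522) = 6.7183 km
B–D: √((0.0318·111.32)² + (0.0651·111.32)²) = √(12.531430 + 52.518023) = 8.0653 km
D–E: √((0.0228·111.32)² + (-0.0720·111.32)²) = √(6.441931 + 64.240866) = 8.4073 km
C–E: √((0.0439·111.32)² + (-0.0659·111.32)²) = √(23.882261 + 53.816720) = 8.8147 km
Closest pair: C–D at 2.4450 km.

C and D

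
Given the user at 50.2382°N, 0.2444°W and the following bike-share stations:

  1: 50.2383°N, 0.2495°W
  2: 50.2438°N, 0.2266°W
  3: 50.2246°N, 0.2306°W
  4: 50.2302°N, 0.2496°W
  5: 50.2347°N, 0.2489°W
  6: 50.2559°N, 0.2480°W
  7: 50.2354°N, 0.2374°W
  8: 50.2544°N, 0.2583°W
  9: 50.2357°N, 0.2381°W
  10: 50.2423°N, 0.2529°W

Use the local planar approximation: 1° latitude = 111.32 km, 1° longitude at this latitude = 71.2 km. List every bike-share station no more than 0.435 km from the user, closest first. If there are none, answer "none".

Distances from 50.2382°N, 0.2444°W:
1: 0.3633 km
2: 1.4124 km
3: 1.8048 km
4: 0.9645 km
5: 0.5044 km
6: 1.9870 km
7: 0.5878 km
8: 2.0571 km
9: 0.5279 km
10: 0.7580 km
Threshold 0.435 km: 1 (0.3633 km) is within range.

1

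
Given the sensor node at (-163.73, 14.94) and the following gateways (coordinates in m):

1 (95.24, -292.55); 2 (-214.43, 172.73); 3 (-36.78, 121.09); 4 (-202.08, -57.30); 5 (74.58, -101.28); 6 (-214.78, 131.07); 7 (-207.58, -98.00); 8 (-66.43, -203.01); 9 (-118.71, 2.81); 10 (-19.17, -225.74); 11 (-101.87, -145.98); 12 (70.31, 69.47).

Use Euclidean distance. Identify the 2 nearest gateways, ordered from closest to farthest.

Distances from (-163.73, 14.94):
1: √((258.97)² + (-307.49)²) = √(67065.4609 + 94550.1001) = 402.01 m
2: √((-50.70)² + (157.79)²) = √(2570.4900 + 24897.6841) = 165.74 m
3: √((126.95)² + (106.15)²) = √(16116.3025 + 11267.8225) = 165.48 m
4: √((-38.35)² + (-72.24)²) = √(1470.7225 + 5218.6176) = 81.79 m
5: √((238.31)² + (-116.22)²) = √(56791.6561 + 13507.0884) = 265.14 m
6: √((-51.05)² + (116.13)²) = √(2606.1025 + 13486.1769) = 126.86 m
7: √((-43.85)² + (-112.94)²) = √(1922.8225 + 12755.4436) = 121.15 m
8: √((97.30)² + (-217.95)²) = √(9467.2900 + 47502.2025) = 238.68 m
9: √((45.02)² + (-12.13)²) = √(2026.8004 + 147.1369) = 46.63 m
10: √((144.56)² + (-240.68)²) = √(20897.5936 + 57926.8624) = 280.76 m
11: √((61.86)² + (-160.92)²) = √(3826.6596 + 25895.2464) = 172.40 m
12: √((234.04)² + (54.53)²) = √(54774.7216 + 2973.5209) = 240.31 m
Sorted: 9 (46.63 m) < 4 (81.79 m) < 7 (121.15 m) < 6 (126.86 m) < …

9, 4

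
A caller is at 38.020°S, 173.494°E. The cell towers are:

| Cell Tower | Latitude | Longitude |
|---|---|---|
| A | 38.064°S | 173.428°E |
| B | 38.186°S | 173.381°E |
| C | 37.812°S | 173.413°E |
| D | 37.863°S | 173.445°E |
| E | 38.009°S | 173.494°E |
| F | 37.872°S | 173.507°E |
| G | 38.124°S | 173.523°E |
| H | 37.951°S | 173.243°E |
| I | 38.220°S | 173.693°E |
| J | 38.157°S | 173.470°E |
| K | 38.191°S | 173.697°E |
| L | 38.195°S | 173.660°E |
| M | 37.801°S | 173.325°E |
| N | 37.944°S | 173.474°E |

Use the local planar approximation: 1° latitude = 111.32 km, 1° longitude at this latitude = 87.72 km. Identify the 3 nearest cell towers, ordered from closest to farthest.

Distances from 38.020°S, 173.494°E:
A: 7.584 km
B: 20.970 km
C: 24.220 km
D: 17.998 km
E: 1.225 km
F: 16.515 km
G: 11.853 km
H: 23.319 km
I: 28.291 km
J: 15.395 km
K: 26.066 km
L: 24.322 km
M: 28.533 km
N: 8.640 km
Sorted: E (1.225 km) < A (7.584 km) < N (8.640 km) < G (11.853 km) < J (15.395 km) < …

E, A, N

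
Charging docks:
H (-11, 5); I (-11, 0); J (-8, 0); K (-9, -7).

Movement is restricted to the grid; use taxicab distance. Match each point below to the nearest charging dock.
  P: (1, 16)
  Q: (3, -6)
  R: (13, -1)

P at (1, 16):
  H: |-12| + |-11| = 12 + 11 = 23
  I: |-12| + |-16| = 12 + 16 = 28
  J: |-9| + |-16| = 9 + 16 = 25
  K: |-10| + |-23| = 10 + 23 = 33
  → nearest: H (23)
Q at (3, -6):
  H: |-14| + |11| = 14 + 11 = 25
  I: |-14| + |6| = 14 + 6 = 20
  J: |-11| + |6| = 11 + 6 = 17
  K: |-12| + |-1| = 12 + 1 = 13
  → nearest: K (13)
R at (13, -1):
  H: |-24| + |6| = 24 + 6 = 30
  I: |-24| + |1| = 24 + 1 = 25
  J: |-21| + |1| = 21 + 1 = 22
  K: |-22| + |-6| = 22 + 6 = 28
  → nearest: J (22)

P→H; Q→K; R→J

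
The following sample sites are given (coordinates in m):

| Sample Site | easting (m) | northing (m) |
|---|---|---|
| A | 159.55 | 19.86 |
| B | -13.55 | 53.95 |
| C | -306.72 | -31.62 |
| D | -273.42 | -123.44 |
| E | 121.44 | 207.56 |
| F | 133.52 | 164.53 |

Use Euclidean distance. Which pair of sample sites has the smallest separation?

E and F

Pairwise distances:
A–B: √((-173.10)² + (34.09)²) = √(29963.6100 + 1162.1281) = 176.42 m
A–C: √((-466.27)² + (-51.48)²) = √(217407.7129 + 2650.1904) = 469.10 m
A–D: √((-432.97)² + (-143.30)²) = √(187463.0209 + 20534.8900) = 456.07 m
A–E: √((-38.11)² + (187.70)²) = √(1452.3721 + 35231.2900) = 191.53 m
A–F: √((-26.03)² + (144.67)²) = √(677.5609 + 20929.4089) = 146.99 m
B–C: √((-293.17)² + (-85.57)²) = √(85948.6489 + 7322.2249) = 305.40 m
B–D: √((-259.87)² + (-177.39)²) = √(67532.4169 + 31467.2121) = 314.64 m
B–E: √((134.99)² + (153.61)²) = √(18222.3001 + 23596.0321) = 204.50 m
B–F: √((147.07)² + (110.58)²) = √(21629.5849 + 12227.9364) = 184.00 m
C–D: √((33.30)² + (-91.82)²) = √(1108.8900 + 8430.9124) = 97.67 m
C–E: √((428.16)² + (239.18)²) = √(183320.9856 + 57207.0724) = 490.44 m
C–F: √((440.24)² + (196.15)²) = √(193811.2576 + 38474.8225) = 481.96 m
D–E: √((394.86)² + (331.00)²) = √(155914.4196 + 109561.0000) = 515.24 m
D–F: √((406.94)² + (287.97)²) = √(165600.1636 + 82926.7209) = 498.52 m
E–F: √((12.08)² + (-43.03)²) = √(145.9264 + 1851.5809) = 44.69 m
Closest pair: E–F at 44.69 m.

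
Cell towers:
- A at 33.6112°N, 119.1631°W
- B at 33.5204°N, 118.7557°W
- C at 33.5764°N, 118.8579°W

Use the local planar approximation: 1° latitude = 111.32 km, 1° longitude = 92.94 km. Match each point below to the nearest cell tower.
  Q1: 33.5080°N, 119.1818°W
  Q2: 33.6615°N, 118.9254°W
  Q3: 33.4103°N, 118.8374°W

Q1 at 33.5080°N, 119.1818°W:
  A: 11.6189 km
  B: 39.6258 km
  C: 31.0513 km
  → nearest: A (11.6189 km)
Q2 at 33.6615°N, 118.9254°W:
  A: 22.7904 km
  B: 22.2592 km
  C: 11.3622 km
  → nearest: C (11.3622 km)
Q3 at 33.4103°N, 118.8374°W:
  A: 37.6359 km
  B: 14.4178 km
  C: 18.5882 km
  → nearest: B (14.4178 km)

Q1→A; Q2→C; Q3→B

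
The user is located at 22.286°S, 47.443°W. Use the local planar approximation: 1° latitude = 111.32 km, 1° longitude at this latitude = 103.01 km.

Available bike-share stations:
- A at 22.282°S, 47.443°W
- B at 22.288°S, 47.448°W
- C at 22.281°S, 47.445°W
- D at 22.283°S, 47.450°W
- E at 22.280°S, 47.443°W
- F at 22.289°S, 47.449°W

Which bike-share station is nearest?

A

Distances from 22.286°S, 47.443°W:
A: 0.445 km
B: 0.561 km
C: 0.594 km
D: 0.795 km
E: 0.668 km
F: 0.703 km
Minimum: A at 0.445 km.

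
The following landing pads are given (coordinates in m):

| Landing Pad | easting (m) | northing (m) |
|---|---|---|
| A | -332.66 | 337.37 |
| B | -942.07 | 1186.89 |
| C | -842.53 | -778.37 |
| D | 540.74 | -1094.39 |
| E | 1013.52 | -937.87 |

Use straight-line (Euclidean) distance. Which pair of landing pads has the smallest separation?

Pairwise distances:
A–B: √((-609.41)² + (849.52)²) = √(371380.5481 + 721684.2304) = 1045.50 m
A–C: √((-509.87)² + (-1115.74)²) = √(259967.4169 + 1244875.7476) = 1226.72 m
A–D: √((873.40)² + (-1431.76)²) = √(762827.5600 + 2049936.6976) = 1677.13 m
A–E: √((1346.18)² + (-1275.24)²) = √(1812200.5924 + 1626237.0576) = 1854.30 m
B–C: √((99.54)² + (-1965.26)²) = √(9908.2116 + 3862246.8676) = 1967.78 m
B–D: √((1482.81)² + (-2281.28)²) = √(2198725.4961 + 5204238.4384) = 2720.84 m
B–E: √((1955.59)² + (-2124.76)²) = √(3824332.2481 + 4514605.0576) = 2887.72 m
C–D: √((1383.27)² + (-316.02)²) = √(1913435.8929 + 99868.6404) = 1418.91 m
C–E: √((1856.05)² + (-159.50)²) = √(3444921.6025 + 25440.2500) = 1862.89 m
D–E: √((472.78)² + (156.52)²) = √(223520.9284 + 24498.5104) = 498.02 m
Closest pair: D–E at 498.02 m.

D and E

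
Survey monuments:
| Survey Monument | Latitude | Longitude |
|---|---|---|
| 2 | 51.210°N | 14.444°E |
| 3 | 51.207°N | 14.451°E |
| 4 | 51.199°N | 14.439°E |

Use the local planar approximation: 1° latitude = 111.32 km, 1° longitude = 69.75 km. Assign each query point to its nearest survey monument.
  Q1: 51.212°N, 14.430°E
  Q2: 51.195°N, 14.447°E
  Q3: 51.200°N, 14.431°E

Q1→2; Q2→4; Q3→4

Q1 at 51.212°N, 14.430°E:
  2: 1.002 km
  3: 1.567 km
  4: 1.577 km
  → nearest: 2 (1.002 km)
Q2 at 51.195°N, 14.447°E:
  2: 1.683 km
  3: 1.365 km
  4: 0.714 km
  → nearest: 4 (0.714 km)
Q3 at 51.200°N, 14.431°E:
  2: 1.436 km
  3: 1.598 km
  4: 0.569 km
  → nearest: 4 (0.569 km)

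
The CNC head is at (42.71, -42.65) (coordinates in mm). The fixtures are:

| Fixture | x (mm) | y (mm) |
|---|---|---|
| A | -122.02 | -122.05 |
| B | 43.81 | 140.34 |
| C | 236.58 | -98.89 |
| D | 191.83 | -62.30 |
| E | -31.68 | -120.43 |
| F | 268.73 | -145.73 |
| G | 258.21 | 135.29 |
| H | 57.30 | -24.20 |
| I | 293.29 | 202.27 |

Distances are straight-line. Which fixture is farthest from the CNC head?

Distances from (42.71, -42.65):
A: √((-164.73)² + (-79.40)²) = √(27135.9729 + 6304.3600) = 182.87 mm
B: √((1.10)² + (182.99)²) = √(1.2100 + 33485.3401) = 182.99 mm
C: √((193.87)² + (-56.24)²) = √(37585.5769 + 3162.9376) = 201.86 mm
D: √((149.12)² + (-19.65)²) = √(22236.7744 + 386.1225) = 150.41 mm
E: √((-74.39)² + (-77.78)²) = √(5533.8721 + 6049.7284) = 107.63 mm
F: √((226.02)² + (-103.08)²) = √(51085.0404 + 10625.4864) = 248.42 mm
G: √((215.50)² + (177.94)²) = √(46440.2500 + 31662.6436) = 279.47 mm
H: √((14.59)² + (18.45)²) = √(212.8681 + 340.4025) = 23.52 mm
I: √((250.58)² + (244.92)²) = √(62790.3364 + 59985.8064) = 350.39 mm
Maximum: I at 350.39 mm.

I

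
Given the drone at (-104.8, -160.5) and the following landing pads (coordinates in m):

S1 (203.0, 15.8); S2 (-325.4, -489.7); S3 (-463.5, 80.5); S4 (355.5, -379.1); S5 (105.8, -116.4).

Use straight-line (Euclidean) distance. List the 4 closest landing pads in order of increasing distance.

S5, S1, S2, S3

Distances from (-104.8, -160.5):
S1: 354.7 m
S2: 396.3 m
S3: 432.1 m
S4: 509.6 m
S5: 215.2 m
Sorted: S5 (215.2 m) < S1 (354.7 m) < S2 (396.3 m) < S3 (432.1 m) < S4 (509.6 m)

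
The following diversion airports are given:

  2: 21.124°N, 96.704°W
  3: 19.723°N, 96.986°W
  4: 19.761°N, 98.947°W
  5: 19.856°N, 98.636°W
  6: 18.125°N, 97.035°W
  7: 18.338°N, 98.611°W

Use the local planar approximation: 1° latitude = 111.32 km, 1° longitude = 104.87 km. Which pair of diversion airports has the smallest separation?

4 and 5

Pairwise distances:
2–3: √((-1.401·111.32)² + (-0.282·104.87)²) = √(24323.30949 + 874.58244) = 158.738 km
2–4: √((-1.363·111.32)² + (-2.243·104.87)²) = √(23021.73799 + 55330.05261) = 279.914 km
2–5: √((-1.268·111.32)² + (-1.932·104.87)²) = √(19924.38396 + 41050.34205) = 246.931 km
2–6: √((-2.999·111.32)² + (-0.331·104.87)²) = √(111454.94114 + 1204.92086) = 335.648 km
2–7: √((-2.786·111.32)² + (-1.907·104.87)²) = √(96185.28131 + 39994.83617) = 369.026 km
3–4: √((0.038·111.32)² + (-1.961·104.87)²) = √(17.89425 + 42291.95129) = 205.694 km
3–5: √((0.133·111.32)² + (-1.650·104.87)²) = √(219.20461 + 29941.28426) = 173.668 km
3–6: √((-1.598·111.32)² + (-0.049·104.87)²) = √(31644.62440 + 26.40552) = 177.964 km
3–7: √((-1.385·111.32)² + (-1.625·104.87)²) = √(23770.91736 + 29040.84619) = 229.808 km
4–5: √((0.095·111.32)² + (0.311·104.87)²) = √(111.83909 + 1063.71018) = 34.286 km
4–6: √((-1.636·111.32)² + (1.912·104.87)²) = √(33167.51957 + 40204.83757) = 270.873 km
4–7: √((-1.423·111.32)² + (0.336·104.87)²) = √(25093.20852 + 1241.59825) = 162.280 km
5–6: √((-1.731·111.32)² + (1.601·104.87)²) = √(37131.33219 + 28189.35896) = 255.579 km
5–7: √((-1.518·111.32)² + (0.025·104.87)²) = √(28555.51114 + 6.87357) = 169.004 km
6–7: √((0.213·111.32)² + (-1.576·104.87)²) = √(562.21911 + 27315.86529) = 166.967 km
Closest pair: 4–5 at 34.286 km.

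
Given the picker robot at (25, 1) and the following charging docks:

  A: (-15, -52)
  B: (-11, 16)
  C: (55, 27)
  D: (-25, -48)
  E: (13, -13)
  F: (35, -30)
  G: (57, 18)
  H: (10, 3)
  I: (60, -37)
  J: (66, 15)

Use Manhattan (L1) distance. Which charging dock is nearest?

Distances from (25, 1):
A: |-40| + |-53| = 40 + 53 = 93
B: |-36| + |15| = 36 + 15 = 51
C: |30| + |26| = 30 + 26 = 56
D: |-50| + |-49| = 50 + 49 = 99
E: |-12| + |-14| = 12 + 14 = 26
F: |10| + |-31| = 10 + 31 = 41
G: |32| + |17| = 32 + 17 = 49
H: |-15| + |2| = 15 + 2 = 17
I: |35| + |-38| = 35 + 38 = 73
J: |41| + |14| = 41 + 14 = 55
Minimum: H at 17.

H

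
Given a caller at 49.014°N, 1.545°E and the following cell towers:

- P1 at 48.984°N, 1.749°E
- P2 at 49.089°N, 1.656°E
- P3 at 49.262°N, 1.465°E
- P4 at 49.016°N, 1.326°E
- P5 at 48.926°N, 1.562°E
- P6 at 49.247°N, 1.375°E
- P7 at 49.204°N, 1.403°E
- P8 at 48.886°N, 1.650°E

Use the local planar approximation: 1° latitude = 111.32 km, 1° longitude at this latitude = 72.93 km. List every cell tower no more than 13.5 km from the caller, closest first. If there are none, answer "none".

P5, P2

Distances from 49.014°N, 1.545°E:
P1: √((-0.030·111.32)² + (0.204·72.93)²) = √(11.15293 + 221.34655) = 15.248 km
P2: √((0.075·111.32)² + (0.111·72.93)²) = √(69.70580 + 65.53275) = 11.629 km
P3: √((0.248·111.32)² + (-0.080·72.93)²) = √(762.16633 + 34.04022) = 28.217 km
P4: √((0.002·111.32)² + (-0.219·72.93)²) = √(0.04957 + 255.09424) = 15.973 km
P5: √((-0.088·111.32)² + (0.017·72.93)²) = √(95.96475 + 1.53713) = 9.874 km
P6: √((0.233·111.32)² + (-0.170·72.93)²) = √(672.75702 + 153.71288) = 28.748 km
P7: √((0.190·111.32)² + (-0.142·72.93)²) = √(447.35634 + 107.24798) = 23.550 km
P8: √((-0.128·111.32)² + (0.105·72.93)²) = √(203.03286 + 58.63960) = 16.176 km
Threshold 13.5 km: P5 (9.874 km), P2 (11.629 km) are within range.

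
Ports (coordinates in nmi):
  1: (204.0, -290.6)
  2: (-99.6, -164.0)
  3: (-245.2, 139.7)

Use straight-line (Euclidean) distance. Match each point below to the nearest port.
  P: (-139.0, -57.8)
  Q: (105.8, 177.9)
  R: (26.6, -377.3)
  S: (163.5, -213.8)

P at (-139.0, -57.8):
  1: 414.5 nmi
  2: 113.3 nmi
  3: 224.2 nmi
  → nearest: 2 (113.3 nmi)
Q at (105.8, 177.9):
  1: 478.7 nmi
  2: 398.9 nmi
  3: 353.1 nmi
  → nearest: 3 (353.1 nmi)
R at (26.6, -377.3):
  1: 197.5 nmi
  2: 247.8 nmi
  3: 584.1 nmi
  → nearest: 1 (197.5 nmi)
S at (163.5, -213.8):
  1: 86.8 nmi
  2: 267.8 nmi
  3: 540.4 nmi
  → nearest: 1 (86.8 nmi)

P→2; Q→3; R→1; S→1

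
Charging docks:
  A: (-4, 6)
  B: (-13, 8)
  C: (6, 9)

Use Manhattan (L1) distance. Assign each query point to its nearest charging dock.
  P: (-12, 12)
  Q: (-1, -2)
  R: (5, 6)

P at (-12, 12):
  A: |8| + |-6| = 8 + 6 = 14
  B: |-1| + |-4| = 1 + 4 = 5
  C: |18| + |-3| = 18 + 3 = 21
  → nearest: B (5)
Q at (-1, -2):
  A: |-3| + |8| = 3 + 8 = 11
  B: |-12| + |10| = 12 + 10 = 22
  C: |7| + |11| = 7 + 11 = 18
  → nearest: A (11)
R at (5, 6):
  A: |-9| + |0| = 9 + 0 = 9
  B: |-18| + |2| = 18 + 2 = 20
  C: |1| + |3| = 1 + 3 = 4
  → nearest: C (4)

P→B; Q→A; R→C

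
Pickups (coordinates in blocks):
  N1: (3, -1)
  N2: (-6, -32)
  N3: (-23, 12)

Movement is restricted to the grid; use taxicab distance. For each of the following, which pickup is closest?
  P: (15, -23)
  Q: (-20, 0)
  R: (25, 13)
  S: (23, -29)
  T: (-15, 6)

P at (15, -23):
  N1: |-12| + |22| = 12 + 22 = 34 blocks
  N2: |-21| + |-9| = 21 + 9 = 30 blocks
  N3: |-38| + |35| = 38 + 35 = 73 blocks
  → nearest: N2 (30 blocks)
Q at (-20, 0):
  N1: |23| + |-1| = 23 + 1 = 24 blocks
  N2: |14| + |-32| = 14 + 32 = 46 blocks
  N3: |-3| + |12| = 3 + 12 = 15 blocks
  → nearest: N3 (15 blocks)
R at (25, 13):
  N1: |-22| + |-14| = 22 + 14 = 36 blocks
  N2: |-31| + |-45| = 31 + 45 = 76 blocks
  N3: |-48| + |-1| = 48 + 1 = 49 blocks
  → nearest: N1 (36 blocks)
S at (23, -29):
  N1: |-20| + |28| = 20 + 28 = 48 blocks
  N2: |-29| + |-3| = 29 + 3 = 32 blocks
  N3: |-46| + |41| = 46 + 41 = 87 blocks
  → nearest: N2 (32 blocks)
T at (-15, 6):
  N1: |18| + |-7| = 18 + 7 = 25 blocks
  N2: |9| + |-38| = 9 + 38 = 47 blocks
  N3: |-8| + |6| = 8 + 6 = 14 blocks
  → nearest: N3 (14 blocks)

P→N2; Q→N3; R→N1; S→N2; T→N3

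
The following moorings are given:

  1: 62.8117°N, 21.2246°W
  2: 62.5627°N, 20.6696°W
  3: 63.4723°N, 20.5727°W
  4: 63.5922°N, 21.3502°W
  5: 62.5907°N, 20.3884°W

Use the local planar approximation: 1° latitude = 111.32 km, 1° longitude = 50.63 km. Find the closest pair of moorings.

Pairwise distances:
1–2: 39.4704 km
1–3: 80.6053 km
1–4: 87.1177 km
1–5: 48.9658 km
2–3: 101.3755 km
2–4: 119.6723 km
2–5: 14.5744 km
3–4: 41.5661 km
3–5: 98.5823 km
4–5: 121.6579 km
Closest pair: 2–5 at 14.5744 km.

2 and 5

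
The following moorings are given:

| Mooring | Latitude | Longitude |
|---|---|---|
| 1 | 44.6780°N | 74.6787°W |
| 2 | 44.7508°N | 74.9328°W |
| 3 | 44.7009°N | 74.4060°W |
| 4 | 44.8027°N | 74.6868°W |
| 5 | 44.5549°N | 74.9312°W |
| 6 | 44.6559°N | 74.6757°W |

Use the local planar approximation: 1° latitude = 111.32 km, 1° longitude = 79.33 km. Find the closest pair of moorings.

1 and 6

Pairwise distances:
1–2: 21.7258 km
1–3: 21.7830 km
1–4: 13.8965 km
1–5: 24.2697 km
1–6: 2.4717 km
2–3: 42.1586 km
2–4: 20.3524 km
2–5: 21.8080 km
2–6: 22.9693 km
3–4: 24.9927 km
3–5: 44.7219 km
3–6: 21.9739 km
4–5: 33.7171 km
4–6: 16.3655 km
5–6: 23.1784 km
Closest pair: 1–6 at 2.4717 km.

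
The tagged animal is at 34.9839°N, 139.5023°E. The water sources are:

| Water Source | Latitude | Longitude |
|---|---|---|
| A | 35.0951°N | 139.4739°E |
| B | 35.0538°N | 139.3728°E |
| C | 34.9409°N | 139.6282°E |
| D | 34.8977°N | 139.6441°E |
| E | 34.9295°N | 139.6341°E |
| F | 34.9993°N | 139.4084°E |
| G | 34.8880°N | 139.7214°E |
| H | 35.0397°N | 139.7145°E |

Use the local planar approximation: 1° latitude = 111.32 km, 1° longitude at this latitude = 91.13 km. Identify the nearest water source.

F

Distances from 34.9839°N, 139.5023°E:
A: √((0.1112·111.32)² + (-0.0284·91.13)²) = √(153.234293 + 6.698220) = 12.6464 km
B: √((0.0699·111.32)² + (-0.1295·91.13)²) = √(60.548132 + 139.271508) = 14.1358 km
C: √((-0.0430·111.32)² + (0.1259·91.13)²) = √(22.913071 + 131.635856) = 12.4318 km
D: √((-0.0862·111.32)² + (0.1418·91.13)²) = √(92.079071 + 166.984132) = 16.0954 km
E: √((-0.0544·111.32)² + (0.1318·91.13)²) = √(36.672811 + 144.262536) = 13.4512 km
F: √((0.0154·111.32)² + (-0.0939·91.13)²) = √(2.938920 + 73.224080) = 8.7271 km
G: √((-0.0959·111.32)² + (0.2191·91.13)²) = √(113.968179 + 398.664437) = 22.6414 km
H: √((0.0558·111.32)² + (0.2122·91.13)²) = √(38.584670 + 373.949967) = 20.3109 km
Minimum: F at 8.7271 km.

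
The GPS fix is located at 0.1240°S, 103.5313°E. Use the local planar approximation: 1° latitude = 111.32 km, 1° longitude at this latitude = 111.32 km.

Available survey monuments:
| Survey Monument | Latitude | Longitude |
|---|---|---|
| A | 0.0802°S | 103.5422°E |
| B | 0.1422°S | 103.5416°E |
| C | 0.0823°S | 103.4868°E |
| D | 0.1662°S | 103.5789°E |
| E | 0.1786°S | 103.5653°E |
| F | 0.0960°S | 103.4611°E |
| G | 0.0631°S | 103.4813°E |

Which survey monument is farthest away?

G

Distances from 0.1240°S, 103.5313°E:
A: √((0.0438·111.32)² + (0.0109·111.32)²) = √(23.773582 + 1.472310) = 5.0245 km
B: √((-0.0182·111.32)² + (0.0103·111.32)²) = √(4.104773 + 1.314682) = 2.3280 km
C: √((0.0417·111.32)² + (-0.0445·111.32)²) = √(21.548572 + 24.539540) = 6.7888 km
D: √((-0.0422·111.32)² + (0.0476·111.32)²) = √(22.068423 + 28.077621) = 7.0814 km
E: √((-0.0546·111.32)² + (0.0340·111.32)²) = √(36.942959 + 14.325317) = 7.1602 km
F: √((0.0280·111.32)² + (-0.0702·111.32)²) = √(9.715440 + 61.068973) = 8.4133 km
G: √((0.0609·111.32)² + (-0.0500·111.32)²) = √(45.960102 + 30.980356) = 8.7716 km
Maximum: G at 8.7716 km.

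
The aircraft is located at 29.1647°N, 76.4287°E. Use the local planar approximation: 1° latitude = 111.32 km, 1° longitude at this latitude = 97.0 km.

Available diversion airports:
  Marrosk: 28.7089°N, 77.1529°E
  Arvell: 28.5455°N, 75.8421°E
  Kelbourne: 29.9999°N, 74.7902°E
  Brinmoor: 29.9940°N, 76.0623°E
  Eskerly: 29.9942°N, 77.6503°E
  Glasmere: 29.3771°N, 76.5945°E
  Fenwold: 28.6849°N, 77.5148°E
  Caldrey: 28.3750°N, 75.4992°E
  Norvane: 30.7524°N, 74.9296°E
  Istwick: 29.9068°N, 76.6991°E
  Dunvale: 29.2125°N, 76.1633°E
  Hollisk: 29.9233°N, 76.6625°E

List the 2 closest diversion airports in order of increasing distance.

Dunvale, Glasmere

Distances from 29.1647°N, 76.4287°E:
Marrosk: √((-0.4558·111.32)² + (0.7242·97.0)²) = √(2574.512691 + 4934.697207) = 86.6557 km
Arvell: √((-0.6192·111.32)² + (-0.5866·97.0)²) = √(4751.254464 + 3237.632760) = 89.3806 km
Kelbourne: √((0.8352·111.32)² + (-1.6385·97.0)²) = √(8644.250956 + 25260.175290) = 184.1315 km
Brinmoor: √((0.8293·111.32)² + (-0.3664·97.0)²) = √(8522.553302 + 1263.148465) = 98.9227 km
Eskerly: √((0.8295·111.32)² + (1.2216·97.0)²) = √(8526.664519 + 14041.112423) = 150.2258 km
Glasmere: √((0.2124·111.32)² + (0.1658·97.0)²) = √(559.056138 + 258.650023) = 28.5956 km
Fenwold: √((-0.4798·111.32)² + (1.0861·97.0)²) = √(2852.770813 + 11098.980693) = 118.1175 km
Caldrey: √((-0.7897·111.32)² + (-0.9295·97.0)²) = √(7728.063312 + 8129.096082) = 125.9252 km
Norvane: √((1.5877·111.32)² + (-1.4991·97.0)²) = √(31238.004626 + 21144.853321) = 228.8730 km
Istwick: √((0.7421·111.32)² + (0.2704·97.0)²) = √(6824.506606 + 687.949949) = 86.6744 km
Dunvale: √((0.0478·111.32)² + (-0.2654·97.0)²) = √(28.314063 + 662.743238) = 26.2880 km
Hollisk: √((0.7586·111.32)² + (0.2338·97.0)²) = √(7131.355260 + 514.318898) = 87.4395 km
Sorted: Dunvale (26.2880 km) < Glasmere (28.5956 km) < Marrosk (86.6557 km) < Istwick (86.6744 km) < …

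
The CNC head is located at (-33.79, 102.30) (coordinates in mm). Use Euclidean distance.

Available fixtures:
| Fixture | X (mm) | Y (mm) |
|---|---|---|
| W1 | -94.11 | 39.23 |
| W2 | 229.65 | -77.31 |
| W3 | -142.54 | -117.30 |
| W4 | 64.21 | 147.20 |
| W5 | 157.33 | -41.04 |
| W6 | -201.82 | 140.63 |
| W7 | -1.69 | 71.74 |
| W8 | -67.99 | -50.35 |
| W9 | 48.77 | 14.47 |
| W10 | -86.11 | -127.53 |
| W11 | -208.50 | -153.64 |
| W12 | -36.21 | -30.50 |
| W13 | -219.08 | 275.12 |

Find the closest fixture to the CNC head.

W7

Distances from (-33.79, 102.30):
W1: √((-60.32)² + (-63.07)²) = √(3638.5024 + 3977.8249) = 87.27 mm
W2: √((263.44)² + (-179.61)²) = √(69400.6336 + 32259.7521) = 318.84 mm
W3: √((-108.75)² + (-219.60)²) = √(11826.5625 + 48224.1600) = 245.05 mm
W4: √((98.00)² + (44.90)²) = √(9604.0000 + 2016.0100) = 107.80 mm
W5: √((191.12)² + (-143.34)²) = √(36526.8544 + 20546.3556) = 238.90 mm
W6: √((-168.03)² + (38.33)²) = √(28234.0809 + 1469.1889) = 172.35 mm
W7: √((32.10)² + (-30.56)²) = √(1030.4100 + 933.9136) = 44.32 mm
W8: √((-34.20)² + (-152.65)²) = √(1169.6400 + 23302.0225) = 156.43 mm
W9: √((82.56)² + (-87.83)²) = √(6816.1536 + 7714.1089) = 120.54 mm
W10: √((-52.32)² + (-229.83)²) = √(2737.3824 + 52821.8289) = 235.71 mm
W11: √((-174.71)² + (-255.94)²) = √(30523.5841 + 65505.2836) = 309.89 mm
W12: √((-2.42)² + (-132.80)²) = √(5.8564 + 17635.8400) = 132.82 mm
W13: √((-185.29)² + (172.82)²) = √(34332.3841 + 29866.7524) = 253.38 mm
Minimum: W7 at 44.32 mm.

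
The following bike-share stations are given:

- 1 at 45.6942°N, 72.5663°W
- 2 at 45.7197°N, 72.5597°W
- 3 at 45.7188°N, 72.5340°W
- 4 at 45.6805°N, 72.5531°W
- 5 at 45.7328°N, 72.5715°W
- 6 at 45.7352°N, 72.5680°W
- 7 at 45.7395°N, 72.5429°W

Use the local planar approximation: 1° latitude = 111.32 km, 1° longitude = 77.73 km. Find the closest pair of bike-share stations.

Pairwise distances:
1–2: 2.8846 km
1–3: 3.7152 km
1–4: 1.8381 km
1–5: 4.3159 km
1–6: 4.5660 km
1–7: 5.3608 km
2–3: 2.0002 km
2–4: 4.3938 km
2–5: 1.7228 km
2–6: 1.8421 km
2–7: 2.5619 km
3–4: 4.5147 km
3–5: 3.3054 km
3–6: 3.2121 km
3–7: 2.4059 km
4–5: 5.9951 km
4–6: 6.1984 km
4–7: 6.6156 km
5–6: 0.3813 km
5–7: 2.3449 km
6–7: 2.0089 km
Closest pair: 5–6 at 0.3813 km.

5 and 6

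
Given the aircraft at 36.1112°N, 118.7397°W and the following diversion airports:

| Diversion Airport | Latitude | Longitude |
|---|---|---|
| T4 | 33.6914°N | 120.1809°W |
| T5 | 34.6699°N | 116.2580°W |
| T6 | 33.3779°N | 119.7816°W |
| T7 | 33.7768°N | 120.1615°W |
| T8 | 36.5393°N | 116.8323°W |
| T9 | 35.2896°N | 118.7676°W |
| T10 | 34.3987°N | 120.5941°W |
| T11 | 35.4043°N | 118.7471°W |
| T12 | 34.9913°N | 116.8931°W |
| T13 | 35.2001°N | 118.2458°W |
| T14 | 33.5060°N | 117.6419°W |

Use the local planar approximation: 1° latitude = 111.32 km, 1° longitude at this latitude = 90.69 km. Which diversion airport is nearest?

Distances from 36.1112°N, 118.7397°W:
T4: √((-2.4198·111.32)² + (-1.4412·90.69)²) = √(72561.347653 + 17083.124685) = 299.4069 km
T5: √((-1.4413·111.32)² + (2.4817·90.69)²) = √(25742.763605 + 50654.422124) = 276.4004 km
T6: √((-2.7333·111.32)² + (-1.0419·90.69)²) = √(92580.814665 + 8928.343281) = 318.6050 km
T7: √((-2.3344·111.32)² + (-1.4218·90.69)²) = √(67530.030275 + 16626.308080) = 290.0971 km
T8: √((0.4281·111.32)² + (1.9074·90.69)²) = √(2271.103105 + 29922.808996) = 179.4266 km
T9: √((-0.8216·111.32)² + (-0.0279·90.69)²) = √(8365.025255 + 6.402170) = 91.4955 km
T10: √((-1.7125·111.32)² + (-1.8544·90.69)²) = √(36341.893860 + 28283.010909) = 254.2143 km
T11: √((-0.7069·111.32)² + (-0.0074·90.69)²) = √(6192.447861 + 0.450383) = 78.6950 km
T12: √((-1.1199·111.32)² + (1.8466·90.69)²) = √(15541.927711 + 28045.582604) = 208.7762 km
T13: √((-0.9111·111.32)² + (0.4939·90.69)²) = √(10286.757185 + 2006.304541) = 110.8741 km
T14: √((-2.6052·111.32)² + (1.0978·90.69)²) = √(84106.301238 + 9912.090456) = 306.6242 km
Minimum: T11 at 78.6950 km.

T11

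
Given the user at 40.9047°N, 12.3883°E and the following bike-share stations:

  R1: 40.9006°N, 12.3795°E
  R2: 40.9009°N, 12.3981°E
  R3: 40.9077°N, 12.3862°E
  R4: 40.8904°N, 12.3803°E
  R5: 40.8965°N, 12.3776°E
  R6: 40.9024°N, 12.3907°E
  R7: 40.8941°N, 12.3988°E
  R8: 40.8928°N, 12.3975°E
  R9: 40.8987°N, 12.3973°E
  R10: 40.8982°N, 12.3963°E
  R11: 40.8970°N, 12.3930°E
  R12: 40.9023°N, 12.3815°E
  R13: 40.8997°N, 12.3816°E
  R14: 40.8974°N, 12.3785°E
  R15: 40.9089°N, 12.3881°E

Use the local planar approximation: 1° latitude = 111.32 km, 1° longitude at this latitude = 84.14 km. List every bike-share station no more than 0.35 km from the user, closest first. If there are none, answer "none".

R6

Distances from 40.9047°N, 12.3883°E:
R1: √((-0.0041·111.32)² + (-0.0088·84.14)²) = √(0.208312 + 0.548240) = 0.8698 km
R2: √((-0.0038·111.32)² + (0.0098·84.14)²) = √(0.178943 + 0.679919) = 0.9267 km
R3: √((0.0030·111.32)² + (-0.0021·84.14)²) = √(0.111529 + 0.031221) = 0.3778 km
R4: √((-0.0143·111.32)² + (-0.0080·84.14)²) = √(2.534069 + 0.453091) = 1.7283 km
R5: √((-0.0082·111.32)² + (-0.0107·84.14)²) = √(0.833248 + 0.810536) = 1.2821 km
R6: √((-0.0023·111.32)² + (0.0024·84.14)²) = √(0.065554 + 0.040778) = 0.3261 km
R7: √((-0.0106·111.32)² + (0.0105·84.14)²) = √(1.392381 + 0.780519) = 1.4741 km
R8: √((-0.0119·111.32)² + (0.0092·84.14)²) = √(1.754851 + 0.599212) = 1.5343 km
R9: √((-0.0060·111.32)² + (0.0090·84.14)²) = √(0.446117 + 0.573443) = 1.0097 km
R10: √((-0.0065·111.32)² + (0.0080·84.14)²) = √(0.523568 + 0.453091) = 0.9883 km
R11: √((-0.0077·111.32)² + (0.0047·84.14)²) = √(0.734730 + 0.156387) = 0.9440 km
R12: √((-0.0024·111.32)² + (-0.0068·84.14)²) = √(0.071379 + 0.327358) = 0.6315 km
R13: √((-0.0050·111.32)² + (-0.0067·84.14)²) = √(0.309804 + 0.317801) = 0.7922 km
R14: √((-0.0073·111.32)² + (-0.0098·84.14)²) = √(0.660377 + 0.679919) = 1.1577 km
R15: √((0.0042·111.32)² + (-0.0002·84.14)²) = √(0.218597 + 0.000283) = 0.4678 km
Threshold 0.35 km: R6 (0.3261 km) is within range.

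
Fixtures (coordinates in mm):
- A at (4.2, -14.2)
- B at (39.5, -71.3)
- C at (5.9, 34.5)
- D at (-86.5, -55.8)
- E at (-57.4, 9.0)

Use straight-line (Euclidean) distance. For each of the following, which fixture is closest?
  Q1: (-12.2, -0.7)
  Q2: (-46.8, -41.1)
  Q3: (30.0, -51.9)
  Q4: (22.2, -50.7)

Q1 at (-12.2, -0.7):
  A: 21.2 mm
  B: 87.5 mm
  C: 39.6 mm
  D: 92.5 mm
  E: 46.2 mm
  → nearest: A (21.2 mm)
Q2 at (-46.8, -41.1):
  A: 57.7 mm
  B: 91.4 mm
  C: 92.2 mm
  D: 42.3 mm
  E: 51.2 mm
  → nearest: D (42.3 mm)
Q3 at (30.0, -51.9):
  A: 45.7 mm
  B: 21.6 mm
  C: 89.7 mm
  D: 116.6 mm
  E: 106.5 mm
  → nearest: B (21.6 mm)
Q4 at (22.2, -50.7):
  A: 40.7 mm
  B: 26.9 mm
  C: 86.7 mm
  D: 108.8 mm
  E: 99.5 mm
  → nearest: B (26.9 mm)

Q1→A; Q2→D; Q3→B; Q4→B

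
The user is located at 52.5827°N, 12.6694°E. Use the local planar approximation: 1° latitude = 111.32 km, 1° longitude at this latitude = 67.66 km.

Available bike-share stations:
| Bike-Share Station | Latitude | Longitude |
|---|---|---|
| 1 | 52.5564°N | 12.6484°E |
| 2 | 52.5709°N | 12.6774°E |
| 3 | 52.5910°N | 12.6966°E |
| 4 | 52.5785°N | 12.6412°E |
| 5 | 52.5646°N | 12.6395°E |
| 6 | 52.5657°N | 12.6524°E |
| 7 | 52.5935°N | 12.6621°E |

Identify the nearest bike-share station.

Distances from 52.5827°N, 12.6694°E:
1: √((-0.0263·111.32)² + (-0.0210·67.66)²) = √(8.571521 + 2.018843) = 3.2543 km
2: √((-0.0118·111.32)² + (0.0080·67.66)²) = √(1.725482 + 0.292984) = 1.4207 km
3: √((0.0083·111.32)² + (0.0272·67.66)²) = √(0.853695 + 3.386895) = 2.0593 km
4: √((-0.0042·111.32)² + (-0.0282·67.66)²) = √(0.218597 + 3.640510) = 1.9645 km
5: √((-0.0181·111.32)² + (-0.0299·67.66)²) = √(4.059790 + 4.092667) = 2.8553 km
6: √((-0.0170·111.32)² + (-0.0170·67.66)²) = √(3.581329 + 1.323006) = 2.2146 km
7: √((0.0108·111.32)² + (-0.0073·67.66)²) = √(1.445419 + 0.243955) = 1.2998 km
Minimum: 7 at 1.2998 km.

7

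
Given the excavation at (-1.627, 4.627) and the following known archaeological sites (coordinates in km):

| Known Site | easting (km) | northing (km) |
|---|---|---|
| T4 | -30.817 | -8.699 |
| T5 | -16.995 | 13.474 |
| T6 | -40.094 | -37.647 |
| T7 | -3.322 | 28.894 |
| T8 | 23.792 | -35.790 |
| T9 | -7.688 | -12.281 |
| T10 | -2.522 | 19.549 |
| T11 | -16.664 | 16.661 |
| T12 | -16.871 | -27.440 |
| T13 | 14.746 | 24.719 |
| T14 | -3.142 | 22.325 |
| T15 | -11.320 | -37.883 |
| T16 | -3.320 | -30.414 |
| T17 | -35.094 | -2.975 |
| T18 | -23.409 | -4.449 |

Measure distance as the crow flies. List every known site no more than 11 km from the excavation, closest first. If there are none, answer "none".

Distances from (-1.627, 4.627):
T4: 32.088 km
T5: 17.733 km
T6: 57.156 km
T7: 24.326 km
T8: 47.746 km
T9: 17.962 km
T10: 14.949 km
T11: 19.260 km
T12: 35.506 km
T13: 25.918 km
T14: 17.763 km
T15: 43.601 km
T16: 35.082 km
T17: 34.320 km
T18: 23.597 km
Threshold 11 km: none within range.

none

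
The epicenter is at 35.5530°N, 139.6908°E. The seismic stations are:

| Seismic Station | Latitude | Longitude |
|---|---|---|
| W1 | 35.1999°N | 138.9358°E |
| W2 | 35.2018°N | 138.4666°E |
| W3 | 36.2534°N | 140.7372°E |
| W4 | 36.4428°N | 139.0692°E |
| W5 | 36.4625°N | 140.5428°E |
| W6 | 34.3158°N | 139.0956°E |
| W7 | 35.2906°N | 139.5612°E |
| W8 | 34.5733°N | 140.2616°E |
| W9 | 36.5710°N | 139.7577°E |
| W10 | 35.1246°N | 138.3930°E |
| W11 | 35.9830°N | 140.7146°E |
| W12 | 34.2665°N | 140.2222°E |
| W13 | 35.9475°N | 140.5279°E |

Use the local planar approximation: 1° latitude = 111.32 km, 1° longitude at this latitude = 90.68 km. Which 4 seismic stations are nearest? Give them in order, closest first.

Distances from 35.5530°N, 139.6908°E:
W1: √((-0.3531·111.32)² + (-0.7550·90.68)²) = √(1545.047481 + 4687.237140) = 78.9448 km
W2: √((-0.3512·111.32)² + (-1.2242·90.68)²) = √(1528.464688 + 12323.321341) = 117.6936 km
W3: √((0.7004·111.32)² + (1.0464·90.68)²) = √(6079.091358 + 9003.647525) = 122.8118 km
W4: √((0.8898·111.32)² + (-0.6216·90.68)²) = √(9811.404888 + 3177.203516) = 113.9676 km
W5: √((0.9095·111.32)² + (0.8520·90.68)²) = √(10250.659370 + 5969.008708) = 127.3565 km
W6: √((-1.2372·111.32)² + (-0.5952·90.68)²) = √(18968.204272 + 2913.056231) = 147.9232 km
W7: √((-0.2624·111.32)² + (-0.1296·90.68)²) = √(853.245599 + 138.112513) = 31.4858 km
W8: √((-0.9797·111.32)² + (0.5708·90.68)²) = √(11894.128097 + 2679.112507) = 120.7197 km
W9: √((1.0180·111.32)² + (0.0669·90.68)²) = √(12842.274581 + 36.802325) = 113.4860 km
W10: √((-0.4284·111.32)² + (-1.2978·90.68)²) = √(2274.287266 + 13849.642482) = 126.9800 km
W11: √((0.4300·111.32)² + (1.0238·90.68)²) = √(2291.307130 + 8618.928408) = 104.4521 km
W12: √((-1.2865·111.32)² + (0.5314·90.68)²) = √(20510.014926 + 2322.020893) = 151.1027 km
W13: √((0.3945·111.32)² + (0.8371·90.68)²) = √(1928.592220 + 5762.059078) = 87.6964 km
Sorted: W7 (31.4858 km) < W1 (78.9448 km) < W13 (87.6964 km) < W11 (104.4521 km) < W9 (113.4860 km) < W4 (113.9676 km) < …

W7, W1, W13, W11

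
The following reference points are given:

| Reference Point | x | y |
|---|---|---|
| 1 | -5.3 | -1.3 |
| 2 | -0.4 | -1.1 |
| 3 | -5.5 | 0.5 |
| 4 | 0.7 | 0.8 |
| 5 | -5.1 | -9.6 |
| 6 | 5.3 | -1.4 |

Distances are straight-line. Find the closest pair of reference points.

1 and 3

Pairwise distances:
1–2: 4.9
1–3: 1.8
1–4: 6.4
1–5: 8.3
1–6: 10.6
2–3: 5.3
2–4: 2.2
2–5: 9.7
2–6: 5.7
3–4: 6.2
3–5: 10.1
3–6: 11.0
4–5: 11.9
4–6: 5.1
5–6: 13.2
Closest pair: 1–3 at 1.8.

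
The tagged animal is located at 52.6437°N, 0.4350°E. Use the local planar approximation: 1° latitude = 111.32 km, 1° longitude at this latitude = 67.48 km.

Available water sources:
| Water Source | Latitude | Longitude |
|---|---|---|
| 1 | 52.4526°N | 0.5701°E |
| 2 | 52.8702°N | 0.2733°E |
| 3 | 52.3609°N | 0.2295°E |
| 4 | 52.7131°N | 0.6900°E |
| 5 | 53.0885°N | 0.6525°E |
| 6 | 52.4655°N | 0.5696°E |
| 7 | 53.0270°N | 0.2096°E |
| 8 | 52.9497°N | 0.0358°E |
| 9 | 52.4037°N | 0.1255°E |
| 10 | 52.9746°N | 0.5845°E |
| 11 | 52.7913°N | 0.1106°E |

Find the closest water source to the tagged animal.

4

Distances from 52.6437°N, 0.4350°E:
1: √((-0.1911·111.32)² + (0.1351·67.48)²) = √(452.551251 + 83.111447) = 23.1444 km
2: √((0.2265·111.32)² + (-0.1617·67.48)²) = √(635.744787 + 119.061181) = 27.4737 km
3: √((-0.2828·111.32)² + (-0.2055·67.48)²) = √(991.071998 + 192.297572) = 34.4001 km
4: √((0.0694·111.32)² + (0.2550·67.48)²) = √(59.685019 + 296.094615) = 18.8621 km
5: √((0.4448·111.32)² + (0.2175·67.48)²) = √(2451.748693 + 215.411394) = 51.6446 km
6: √((-0.1782·111.32)² + (0.1346·67.48)²) = √(393.515456 + 82.497401) = 21.8177 km
7: √((0.3833·111.32)² + (-0.2254·67.48)²) = √(1820.639806 + 231.343857) = 45.2988 km
8: √((0.3060·111.32)² + (-0.3992·67.48)²) = √(1160.350646 + 725.656706) = 43.4282 km
9: √((-0.2400·111.32)² + (-0.3095·67.48)²) = √(713.787402 + 436.185731) = 33.9113 km
10: √((0.3309·111.32)² + (0.1495·67.48)²) = √(1356.875278 + 101.772990) = 38.1923 km
11: √((0.1476·111.32)² + (-0.3244·67.48)²) = √(269.972240 + 479.194516) = 27.3709 km
Minimum: 4 at 18.8621 km.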